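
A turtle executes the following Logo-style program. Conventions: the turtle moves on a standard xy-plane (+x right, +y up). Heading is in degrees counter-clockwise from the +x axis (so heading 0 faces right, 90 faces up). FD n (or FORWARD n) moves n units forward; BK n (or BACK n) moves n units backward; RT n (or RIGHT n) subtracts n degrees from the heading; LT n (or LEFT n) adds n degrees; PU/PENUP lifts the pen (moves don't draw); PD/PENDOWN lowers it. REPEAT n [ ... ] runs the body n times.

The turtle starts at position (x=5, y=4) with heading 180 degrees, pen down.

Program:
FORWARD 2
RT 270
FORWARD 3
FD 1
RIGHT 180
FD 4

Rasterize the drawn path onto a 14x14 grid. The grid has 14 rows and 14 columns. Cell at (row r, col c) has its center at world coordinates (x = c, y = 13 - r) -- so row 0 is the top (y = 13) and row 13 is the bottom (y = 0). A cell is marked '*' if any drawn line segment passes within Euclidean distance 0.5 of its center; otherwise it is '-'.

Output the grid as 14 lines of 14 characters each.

Answer: --------------
--------------
--------------
--------------
--------------
--------------
--------------
--------------
--------------
---***--------
---*----------
---*----------
---*----------
---*----------

Derivation:
Segment 0: (5,4) -> (3,4)
Segment 1: (3,4) -> (3,1)
Segment 2: (3,1) -> (3,0)
Segment 3: (3,0) -> (3,4)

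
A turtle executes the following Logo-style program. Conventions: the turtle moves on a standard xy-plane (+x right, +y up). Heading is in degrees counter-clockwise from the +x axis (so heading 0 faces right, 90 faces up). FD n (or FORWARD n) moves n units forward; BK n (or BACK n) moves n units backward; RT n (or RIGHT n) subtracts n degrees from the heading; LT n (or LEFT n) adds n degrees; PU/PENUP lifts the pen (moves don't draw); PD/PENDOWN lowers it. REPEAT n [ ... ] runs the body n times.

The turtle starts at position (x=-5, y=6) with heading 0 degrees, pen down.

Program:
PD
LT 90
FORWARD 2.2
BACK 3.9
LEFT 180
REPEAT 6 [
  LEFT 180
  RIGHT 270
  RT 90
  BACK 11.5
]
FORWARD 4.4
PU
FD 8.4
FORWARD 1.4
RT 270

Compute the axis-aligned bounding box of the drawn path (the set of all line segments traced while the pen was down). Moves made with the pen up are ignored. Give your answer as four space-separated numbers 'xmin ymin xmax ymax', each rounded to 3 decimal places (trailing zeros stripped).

Executing turtle program step by step:
Start: pos=(-5,6), heading=0, pen down
PD: pen down
LT 90: heading 0 -> 90
FD 2.2: (-5,6) -> (-5,8.2) [heading=90, draw]
BK 3.9: (-5,8.2) -> (-5,4.3) [heading=90, draw]
LT 180: heading 90 -> 270
REPEAT 6 [
  -- iteration 1/6 --
  LT 180: heading 270 -> 90
  RT 270: heading 90 -> 180
  RT 90: heading 180 -> 90
  BK 11.5: (-5,4.3) -> (-5,-7.2) [heading=90, draw]
  -- iteration 2/6 --
  LT 180: heading 90 -> 270
  RT 270: heading 270 -> 0
  RT 90: heading 0 -> 270
  BK 11.5: (-5,-7.2) -> (-5,4.3) [heading=270, draw]
  -- iteration 3/6 --
  LT 180: heading 270 -> 90
  RT 270: heading 90 -> 180
  RT 90: heading 180 -> 90
  BK 11.5: (-5,4.3) -> (-5,-7.2) [heading=90, draw]
  -- iteration 4/6 --
  LT 180: heading 90 -> 270
  RT 270: heading 270 -> 0
  RT 90: heading 0 -> 270
  BK 11.5: (-5,-7.2) -> (-5,4.3) [heading=270, draw]
  -- iteration 5/6 --
  LT 180: heading 270 -> 90
  RT 270: heading 90 -> 180
  RT 90: heading 180 -> 90
  BK 11.5: (-5,4.3) -> (-5,-7.2) [heading=90, draw]
  -- iteration 6/6 --
  LT 180: heading 90 -> 270
  RT 270: heading 270 -> 0
  RT 90: heading 0 -> 270
  BK 11.5: (-5,-7.2) -> (-5,4.3) [heading=270, draw]
]
FD 4.4: (-5,4.3) -> (-5,-0.1) [heading=270, draw]
PU: pen up
FD 8.4: (-5,-0.1) -> (-5,-8.5) [heading=270, move]
FD 1.4: (-5,-8.5) -> (-5,-9.9) [heading=270, move]
RT 270: heading 270 -> 0
Final: pos=(-5,-9.9), heading=0, 9 segment(s) drawn

Segment endpoints: x in {-5, -5, -5, -5, -5, -5}, y in {-7.2, -0.1, 4.3, 6, 8.2}
xmin=-5, ymin=-7.2, xmax=-5, ymax=8.2

Answer: -5 -7.2 -5 8.2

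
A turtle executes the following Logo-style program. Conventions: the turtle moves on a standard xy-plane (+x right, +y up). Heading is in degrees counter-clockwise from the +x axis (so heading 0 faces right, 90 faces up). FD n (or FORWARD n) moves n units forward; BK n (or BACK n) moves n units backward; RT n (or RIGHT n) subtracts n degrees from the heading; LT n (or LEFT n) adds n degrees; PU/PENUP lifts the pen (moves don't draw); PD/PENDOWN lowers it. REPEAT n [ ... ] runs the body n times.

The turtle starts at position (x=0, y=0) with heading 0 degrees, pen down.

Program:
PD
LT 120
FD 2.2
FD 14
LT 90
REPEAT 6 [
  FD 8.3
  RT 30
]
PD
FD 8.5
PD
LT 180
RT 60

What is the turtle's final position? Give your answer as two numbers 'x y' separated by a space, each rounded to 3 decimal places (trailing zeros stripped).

Executing turtle program step by step:
Start: pos=(0,0), heading=0, pen down
PD: pen down
LT 120: heading 0 -> 120
FD 2.2: (0,0) -> (-1.1,1.905) [heading=120, draw]
FD 14: (-1.1,1.905) -> (-8.1,14.03) [heading=120, draw]
LT 90: heading 120 -> 210
REPEAT 6 [
  -- iteration 1/6 --
  FD 8.3: (-8.1,14.03) -> (-15.288,9.88) [heading=210, draw]
  RT 30: heading 210 -> 180
  -- iteration 2/6 --
  FD 8.3: (-15.288,9.88) -> (-23.588,9.88) [heading=180, draw]
  RT 30: heading 180 -> 150
  -- iteration 3/6 --
  FD 8.3: (-23.588,9.88) -> (-30.776,14.03) [heading=150, draw]
  RT 30: heading 150 -> 120
  -- iteration 4/6 --
  FD 8.3: (-30.776,14.03) -> (-34.926,21.218) [heading=120, draw]
  RT 30: heading 120 -> 90
  -- iteration 5/6 --
  FD 8.3: (-34.926,21.218) -> (-34.926,29.518) [heading=90, draw]
  RT 30: heading 90 -> 60
  -- iteration 6/6 --
  FD 8.3: (-34.926,29.518) -> (-30.776,36.706) [heading=60, draw]
  RT 30: heading 60 -> 30
]
PD: pen down
FD 8.5: (-30.776,36.706) -> (-23.415,40.956) [heading=30, draw]
PD: pen down
LT 180: heading 30 -> 210
RT 60: heading 210 -> 150
Final: pos=(-23.415,40.956), heading=150, 9 segment(s) drawn

Answer: -23.415 40.956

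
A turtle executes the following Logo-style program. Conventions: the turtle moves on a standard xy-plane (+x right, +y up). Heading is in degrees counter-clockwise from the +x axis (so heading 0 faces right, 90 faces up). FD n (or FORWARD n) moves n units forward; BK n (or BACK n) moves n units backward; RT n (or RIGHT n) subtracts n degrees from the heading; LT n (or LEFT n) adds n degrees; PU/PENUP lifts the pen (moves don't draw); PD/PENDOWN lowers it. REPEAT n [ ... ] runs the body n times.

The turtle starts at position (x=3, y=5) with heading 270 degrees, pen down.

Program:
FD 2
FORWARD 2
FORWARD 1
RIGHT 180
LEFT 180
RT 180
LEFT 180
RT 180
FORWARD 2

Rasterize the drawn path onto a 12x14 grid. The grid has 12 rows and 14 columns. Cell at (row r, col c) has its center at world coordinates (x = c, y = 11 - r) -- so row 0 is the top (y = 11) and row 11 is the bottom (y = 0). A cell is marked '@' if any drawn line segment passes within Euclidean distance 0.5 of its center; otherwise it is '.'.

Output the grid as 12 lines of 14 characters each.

Answer: ..............
..............
..............
..............
..............
..............
...@..........
...@..........
...@..........
...@..........
...@..........
...@..........

Derivation:
Segment 0: (3,5) -> (3,3)
Segment 1: (3,3) -> (3,1)
Segment 2: (3,1) -> (3,0)
Segment 3: (3,0) -> (3,2)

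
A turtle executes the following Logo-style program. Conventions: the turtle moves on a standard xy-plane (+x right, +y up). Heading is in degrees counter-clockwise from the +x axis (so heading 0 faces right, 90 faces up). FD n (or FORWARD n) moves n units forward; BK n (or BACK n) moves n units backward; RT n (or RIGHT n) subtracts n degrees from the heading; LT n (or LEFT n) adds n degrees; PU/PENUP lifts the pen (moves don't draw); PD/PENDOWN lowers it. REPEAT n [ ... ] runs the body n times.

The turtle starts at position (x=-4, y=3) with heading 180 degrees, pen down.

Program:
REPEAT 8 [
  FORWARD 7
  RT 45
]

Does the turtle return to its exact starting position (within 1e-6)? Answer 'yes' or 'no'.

Answer: yes

Derivation:
Executing turtle program step by step:
Start: pos=(-4,3), heading=180, pen down
REPEAT 8 [
  -- iteration 1/8 --
  FD 7: (-4,3) -> (-11,3) [heading=180, draw]
  RT 45: heading 180 -> 135
  -- iteration 2/8 --
  FD 7: (-11,3) -> (-15.95,7.95) [heading=135, draw]
  RT 45: heading 135 -> 90
  -- iteration 3/8 --
  FD 7: (-15.95,7.95) -> (-15.95,14.95) [heading=90, draw]
  RT 45: heading 90 -> 45
  -- iteration 4/8 --
  FD 7: (-15.95,14.95) -> (-11,19.899) [heading=45, draw]
  RT 45: heading 45 -> 0
  -- iteration 5/8 --
  FD 7: (-11,19.899) -> (-4,19.899) [heading=0, draw]
  RT 45: heading 0 -> 315
  -- iteration 6/8 --
  FD 7: (-4,19.899) -> (0.95,14.95) [heading=315, draw]
  RT 45: heading 315 -> 270
  -- iteration 7/8 --
  FD 7: (0.95,14.95) -> (0.95,7.95) [heading=270, draw]
  RT 45: heading 270 -> 225
  -- iteration 8/8 --
  FD 7: (0.95,7.95) -> (-4,3) [heading=225, draw]
  RT 45: heading 225 -> 180
]
Final: pos=(-4,3), heading=180, 8 segment(s) drawn

Start position: (-4, 3)
Final position: (-4, 3)
Distance = 0; < 1e-6 -> CLOSED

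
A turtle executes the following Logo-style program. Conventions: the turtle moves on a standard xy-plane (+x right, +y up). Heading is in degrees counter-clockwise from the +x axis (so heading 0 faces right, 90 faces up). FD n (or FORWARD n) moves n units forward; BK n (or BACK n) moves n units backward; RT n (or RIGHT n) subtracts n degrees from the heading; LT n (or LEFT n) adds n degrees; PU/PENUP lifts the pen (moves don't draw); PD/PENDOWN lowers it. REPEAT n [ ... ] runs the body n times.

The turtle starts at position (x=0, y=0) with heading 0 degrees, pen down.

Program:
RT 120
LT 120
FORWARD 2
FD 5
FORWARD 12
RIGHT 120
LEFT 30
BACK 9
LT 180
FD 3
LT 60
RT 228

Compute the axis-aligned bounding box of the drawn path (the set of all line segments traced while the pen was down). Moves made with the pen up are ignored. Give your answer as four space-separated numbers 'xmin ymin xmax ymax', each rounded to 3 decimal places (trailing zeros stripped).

Answer: 0 0 19 12

Derivation:
Executing turtle program step by step:
Start: pos=(0,0), heading=0, pen down
RT 120: heading 0 -> 240
LT 120: heading 240 -> 0
FD 2: (0,0) -> (2,0) [heading=0, draw]
FD 5: (2,0) -> (7,0) [heading=0, draw]
FD 12: (7,0) -> (19,0) [heading=0, draw]
RT 120: heading 0 -> 240
LT 30: heading 240 -> 270
BK 9: (19,0) -> (19,9) [heading=270, draw]
LT 180: heading 270 -> 90
FD 3: (19,9) -> (19,12) [heading=90, draw]
LT 60: heading 90 -> 150
RT 228: heading 150 -> 282
Final: pos=(19,12), heading=282, 5 segment(s) drawn

Segment endpoints: x in {0, 2, 7, 19}, y in {0, 9, 12}
xmin=0, ymin=0, xmax=19, ymax=12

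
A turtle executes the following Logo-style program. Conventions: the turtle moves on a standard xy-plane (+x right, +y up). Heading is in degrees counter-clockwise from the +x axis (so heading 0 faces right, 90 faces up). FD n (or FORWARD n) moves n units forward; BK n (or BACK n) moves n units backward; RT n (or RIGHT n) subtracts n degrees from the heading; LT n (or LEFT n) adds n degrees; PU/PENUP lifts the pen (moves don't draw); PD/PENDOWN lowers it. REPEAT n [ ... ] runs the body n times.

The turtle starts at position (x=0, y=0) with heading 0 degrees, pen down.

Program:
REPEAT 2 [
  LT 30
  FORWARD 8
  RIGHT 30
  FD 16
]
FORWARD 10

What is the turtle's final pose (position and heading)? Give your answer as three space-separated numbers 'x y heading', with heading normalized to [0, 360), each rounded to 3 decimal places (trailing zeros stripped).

Answer: 55.856 8 0

Derivation:
Executing turtle program step by step:
Start: pos=(0,0), heading=0, pen down
REPEAT 2 [
  -- iteration 1/2 --
  LT 30: heading 0 -> 30
  FD 8: (0,0) -> (6.928,4) [heading=30, draw]
  RT 30: heading 30 -> 0
  FD 16: (6.928,4) -> (22.928,4) [heading=0, draw]
  -- iteration 2/2 --
  LT 30: heading 0 -> 30
  FD 8: (22.928,4) -> (29.856,8) [heading=30, draw]
  RT 30: heading 30 -> 0
  FD 16: (29.856,8) -> (45.856,8) [heading=0, draw]
]
FD 10: (45.856,8) -> (55.856,8) [heading=0, draw]
Final: pos=(55.856,8), heading=0, 5 segment(s) drawn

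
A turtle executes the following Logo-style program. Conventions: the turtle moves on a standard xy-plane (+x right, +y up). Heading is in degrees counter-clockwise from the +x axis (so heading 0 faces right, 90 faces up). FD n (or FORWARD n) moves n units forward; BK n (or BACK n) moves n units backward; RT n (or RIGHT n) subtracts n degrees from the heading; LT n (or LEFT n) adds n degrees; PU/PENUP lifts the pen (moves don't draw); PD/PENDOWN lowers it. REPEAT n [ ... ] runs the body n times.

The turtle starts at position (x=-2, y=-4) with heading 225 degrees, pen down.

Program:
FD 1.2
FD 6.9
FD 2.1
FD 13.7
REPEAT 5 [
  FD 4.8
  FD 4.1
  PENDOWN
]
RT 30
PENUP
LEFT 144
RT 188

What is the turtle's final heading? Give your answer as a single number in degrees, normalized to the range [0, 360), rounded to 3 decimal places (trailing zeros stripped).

Answer: 151

Derivation:
Executing turtle program step by step:
Start: pos=(-2,-4), heading=225, pen down
FD 1.2: (-2,-4) -> (-2.849,-4.849) [heading=225, draw]
FD 6.9: (-2.849,-4.849) -> (-7.728,-9.728) [heading=225, draw]
FD 2.1: (-7.728,-9.728) -> (-9.212,-11.212) [heading=225, draw]
FD 13.7: (-9.212,-11.212) -> (-18.9,-20.9) [heading=225, draw]
REPEAT 5 [
  -- iteration 1/5 --
  FD 4.8: (-18.9,-20.9) -> (-22.294,-24.294) [heading=225, draw]
  FD 4.1: (-22.294,-24.294) -> (-25.193,-27.193) [heading=225, draw]
  PD: pen down
  -- iteration 2/5 --
  FD 4.8: (-25.193,-27.193) -> (-28.587,-30.587) [heading=225, draw]
  FD 4.1: (-28.587,-30.587) -> (-31.486,-33.486) [heading=225, draw]
  PD: pen down
  -- iteration 3/5 --
  FD 4.8: (-31.486,-33.486) -> (-34.88,-36.88) [heading=225, draw]
  FD 4.1: (-34.88,-36.88) -> (-37.78,-39.78) [heading=225, draw]
  PD: pen down
  -- iteration 4/5 --
  FD 4.8: (-37.78,-39.78) -> (-41.174,-43.174) [heading=225, draw]
  FD 4.1: (-41.174,-43.174) -> (-44.073,-46.073) [heading=225, draw]
  PD: pen down
  -- iteration 5/5 --
  FD 4.8: (-44.073,-46.073) -> (-47.467,-49.467) [heading=225, draw]
  FD 4.1: (-47.467,-49.467) -> (-50.366,-52.366) [heading=225, draw]
  PD: pen down
]
RT 30: heading 225 -> 195
PU: pen up
LT 144: heading 195 -> 339
RT 188: heading 339 -> 151
Final: pos=(-50.366,-52.366), heading=151, 14 segment(s) drawn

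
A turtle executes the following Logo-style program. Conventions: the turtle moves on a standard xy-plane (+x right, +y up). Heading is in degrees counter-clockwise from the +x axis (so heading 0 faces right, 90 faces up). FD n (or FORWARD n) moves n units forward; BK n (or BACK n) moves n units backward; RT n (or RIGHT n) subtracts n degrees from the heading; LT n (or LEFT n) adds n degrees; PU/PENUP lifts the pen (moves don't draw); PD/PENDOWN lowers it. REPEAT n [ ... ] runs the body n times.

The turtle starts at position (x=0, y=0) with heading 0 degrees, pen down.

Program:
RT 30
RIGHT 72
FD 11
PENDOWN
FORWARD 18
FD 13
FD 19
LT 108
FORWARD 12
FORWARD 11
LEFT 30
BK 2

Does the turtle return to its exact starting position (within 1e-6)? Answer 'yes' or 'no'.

Executing turtle program step by step:
Start: pos=(0,0), heading=0, pen down
RT 30: heading 0 -> 330
RT 72: heading 330 -> 258
FD 11: (0,0) -> (-2.287,-10.76) [heading=258, draw]
PD: pen down
FD 18: (-2.287,-10.76) -> (-6.029,-28.366) [heading=258, draw]
FD 13: (-6.029,-28.366) -> (-8.732,-41.082) [heading=258, draw]
FD 19: (-8.732,-41.082) -> (-12.683,-59.667) [heading=258, draw]
LT 108: heading 258 -> 6
FD 12: (-12.683,-59.667) -> (-0.748,-58.413) [heading=6, draw]
FD 11: (-0.748,-58.413) -> (10.191,-57.263) [heading=6, draw]
LT 30: heading 6 -> 36
BK 2: (10.191,-57.263) -> (8.573,-58.438) [heading=36, draw]
Final: pos=(8.573,-58.438), heading=36, 7 segment(s) drawn

Start position: (0, 0)
Final position: (8.573, -58.438)
Distance = 59.064; >= 1e-6 -> NOT closed

Answer: no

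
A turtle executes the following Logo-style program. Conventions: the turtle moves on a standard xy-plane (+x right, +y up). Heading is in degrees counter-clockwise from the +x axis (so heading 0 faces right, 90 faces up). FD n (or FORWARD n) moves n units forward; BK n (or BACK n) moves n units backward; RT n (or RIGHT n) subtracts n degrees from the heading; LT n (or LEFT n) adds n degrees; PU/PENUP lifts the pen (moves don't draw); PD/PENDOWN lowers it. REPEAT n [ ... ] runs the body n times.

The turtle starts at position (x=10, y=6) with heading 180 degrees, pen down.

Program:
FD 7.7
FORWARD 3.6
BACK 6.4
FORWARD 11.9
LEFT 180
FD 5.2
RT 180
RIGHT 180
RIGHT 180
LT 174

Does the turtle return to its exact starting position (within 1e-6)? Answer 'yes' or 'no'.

Executing turtle program step by step:
Start: pos=(10,6), heading=180, pen down
FD 7.7: (10,6) -> (2.3,6) [heading=180, draw]
FD 3.6: (2.3,6) -> (-1.3,6) [heading=180, draw]
BK 6.4: (-1.3,6) -> (5.1,6) [heading=180, draw]
FD 11.9: (5.1,6) -> (-6.8,6) [heading=180, draw]
LT 180: heading 180 -> 0
FD 5.2: (-6.8,6) -> (-1.6,6) [heading=0, draw]
RT 180: heading 0 -> 180
RT 180: heading 180 -> 0
RT 180: heading 0 -> 180
LT 174: heading 180 -> 354
Final: pos=(-1.6,6), heading=354, 5 segment(s) drawn

Start position: (10, 6)
Final position: (-1.6, 6)
Distance = 11.6; >= 1e-6 -> NOT closed

Answer: no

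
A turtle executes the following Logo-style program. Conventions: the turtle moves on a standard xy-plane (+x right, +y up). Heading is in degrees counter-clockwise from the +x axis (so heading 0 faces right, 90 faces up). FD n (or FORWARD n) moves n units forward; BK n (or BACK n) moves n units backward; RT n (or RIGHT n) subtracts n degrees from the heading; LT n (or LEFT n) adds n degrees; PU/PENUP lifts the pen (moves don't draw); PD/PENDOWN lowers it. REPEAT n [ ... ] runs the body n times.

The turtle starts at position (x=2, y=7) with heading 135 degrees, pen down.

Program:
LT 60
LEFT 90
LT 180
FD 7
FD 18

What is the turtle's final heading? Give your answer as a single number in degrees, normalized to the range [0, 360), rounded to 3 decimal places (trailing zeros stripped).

Executing turtle program step by step:
Start: pos=(2,7), heading=135, pen down
LT 60: heading 135 -> 195
LT 90: heading 195 -> 285
LT 180: heading 285 -> 105
FD 7: (2,7) -> (0.188,13.761) [heading=105, draw]
FD 18: (0.188,13.761) -> (-4.47,31.148) [heading=105, draw]
Final: pos=(-4.47,31.148), heading=105, 2 segment(s) drawn

Answer: 105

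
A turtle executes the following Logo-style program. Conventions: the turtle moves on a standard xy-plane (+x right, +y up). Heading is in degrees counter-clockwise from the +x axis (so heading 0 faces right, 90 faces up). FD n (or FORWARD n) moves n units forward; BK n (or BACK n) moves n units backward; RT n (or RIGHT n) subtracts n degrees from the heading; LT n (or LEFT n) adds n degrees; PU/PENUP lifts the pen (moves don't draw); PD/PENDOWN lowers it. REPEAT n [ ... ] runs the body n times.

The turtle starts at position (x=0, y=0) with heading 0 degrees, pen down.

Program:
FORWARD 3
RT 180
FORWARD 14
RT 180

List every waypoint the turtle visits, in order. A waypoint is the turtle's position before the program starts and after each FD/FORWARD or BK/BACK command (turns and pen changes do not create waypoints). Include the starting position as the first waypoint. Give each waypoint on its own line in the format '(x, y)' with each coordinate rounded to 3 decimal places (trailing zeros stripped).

Answer: (0, 0)
(3, 0)
(-11, 0)

Derivation:
Executing turtle program step by step:
Start: pos=(0,0), heading=0, pen down
FD 3: (0,0) -> (3,0) [heading=0, draw]
RT 180: heading 0 -> 180
FD 14: (3,0) -> (-11,0) [heading=180, draw]
RT 180: heading 180 -> 0
Final: pos=(-11,0), heading=0, 2 segment(s) drawn
Waypoints (3 total):
(0, 0)
(3, 0)
(-11, 0)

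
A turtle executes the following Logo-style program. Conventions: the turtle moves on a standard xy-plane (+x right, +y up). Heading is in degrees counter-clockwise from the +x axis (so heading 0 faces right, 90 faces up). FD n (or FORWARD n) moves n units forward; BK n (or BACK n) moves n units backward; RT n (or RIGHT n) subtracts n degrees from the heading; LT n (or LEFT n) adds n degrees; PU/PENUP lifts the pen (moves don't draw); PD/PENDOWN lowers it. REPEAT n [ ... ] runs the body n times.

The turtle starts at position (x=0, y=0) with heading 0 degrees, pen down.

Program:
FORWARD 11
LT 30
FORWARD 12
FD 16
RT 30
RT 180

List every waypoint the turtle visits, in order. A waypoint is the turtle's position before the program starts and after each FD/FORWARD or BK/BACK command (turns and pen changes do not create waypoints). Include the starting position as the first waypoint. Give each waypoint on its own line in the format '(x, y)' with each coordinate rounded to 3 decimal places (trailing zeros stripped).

Executing turtle program step by step:
Start: pos=(0,0), heading=0, pen down
FD 11: (0,0) -> (11,0) [heading=0, draw]
LT 30: heading 0 -> 30
FD 12: (11,0) -> (21.392,6) [heading=30, draw]
FD 16: (21.392,6) -> (35.249,14) [heading=30, draw]
RT 30: heading 30 -> 0
RT 180: heading 0 -> 180
Final: pos=(35.249,14), heading=180, 3 segment(s) drawn
Waypoints (4 total):
(0, 0)
(11, 0)
(21.392, 6)
(35.249, 14)

Answer: (0, 0)
(11, 0)
(21.392, 6)
(35.249, 14)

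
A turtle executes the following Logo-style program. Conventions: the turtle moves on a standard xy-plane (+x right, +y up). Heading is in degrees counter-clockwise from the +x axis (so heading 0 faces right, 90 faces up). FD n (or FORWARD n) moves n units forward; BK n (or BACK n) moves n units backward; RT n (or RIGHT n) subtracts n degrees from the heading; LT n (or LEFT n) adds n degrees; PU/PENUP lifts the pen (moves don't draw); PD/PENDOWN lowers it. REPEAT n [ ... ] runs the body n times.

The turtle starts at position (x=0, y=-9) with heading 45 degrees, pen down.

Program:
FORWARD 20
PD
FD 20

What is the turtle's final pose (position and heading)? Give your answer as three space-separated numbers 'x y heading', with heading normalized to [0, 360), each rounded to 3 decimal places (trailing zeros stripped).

Answer: 28.284 19.284 45

Derivation:
Executing turtle program step by step:
Start: pos=(0,-9), heading=45, pen down
FD 20: (0,-9) -> (14.142,5.142) [heading=45, draw]
PD: pen down
FD 20: (14.142,5.142) -> (28.284,19.284) [heading=45, draw]
Final: pos=(28.284,19.284), heading=45, 2 segment(s) drawn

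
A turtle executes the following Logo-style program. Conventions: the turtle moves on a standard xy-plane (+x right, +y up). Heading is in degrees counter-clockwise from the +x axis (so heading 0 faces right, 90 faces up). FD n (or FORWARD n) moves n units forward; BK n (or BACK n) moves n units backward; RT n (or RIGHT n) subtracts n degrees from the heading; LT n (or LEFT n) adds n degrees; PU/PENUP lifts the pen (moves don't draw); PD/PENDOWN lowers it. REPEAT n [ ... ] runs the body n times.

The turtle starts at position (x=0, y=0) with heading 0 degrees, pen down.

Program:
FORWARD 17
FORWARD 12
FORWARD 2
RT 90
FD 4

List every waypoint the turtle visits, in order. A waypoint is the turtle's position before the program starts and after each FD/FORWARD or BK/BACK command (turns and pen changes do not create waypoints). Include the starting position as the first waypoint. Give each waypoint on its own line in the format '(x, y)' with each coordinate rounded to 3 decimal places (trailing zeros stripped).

Answer: (0, 0)
(17, 0)
(29, 0)
(31, 0)
(31, -4)

Derivation:
Executing turtle program step by step:
Start: pos=(0,0), heading=0, pen down
FD 17: (0,0) -> (17,0) [heading=0, draw]
FD 12: (17,0) -> (29,0) [heading=0, draw]
FD 2: (29,0) -> (31,0) [heading=0, draw]
RT 90: heading 0 -> 270
FD 4: (31,0) -> (31,-4) [heading=270, draw]
Final: pos=(31,-4), heading=270, 4 segment(s) drawn
Waypoints (5 total):
(0, 0)
(17, 0)
(29, 0)
(31, 0)
(31, -4)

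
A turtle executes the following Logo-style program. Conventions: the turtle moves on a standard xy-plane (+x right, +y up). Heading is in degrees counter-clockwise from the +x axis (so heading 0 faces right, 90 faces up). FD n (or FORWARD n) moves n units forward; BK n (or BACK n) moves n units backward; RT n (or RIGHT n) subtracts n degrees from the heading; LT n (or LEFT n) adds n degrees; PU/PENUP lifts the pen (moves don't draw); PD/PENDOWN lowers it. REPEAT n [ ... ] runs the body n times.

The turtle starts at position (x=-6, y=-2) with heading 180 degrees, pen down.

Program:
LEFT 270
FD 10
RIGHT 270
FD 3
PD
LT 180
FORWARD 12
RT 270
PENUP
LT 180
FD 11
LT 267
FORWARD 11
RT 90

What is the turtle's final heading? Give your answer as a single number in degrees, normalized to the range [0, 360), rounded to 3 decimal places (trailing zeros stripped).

Executing turtle program step by step:
Start: pos=(-6,-2), heading=180, pen down
LT 270: heading 180 -> 90
FD 10: (-6,-2) -> (-6,8) [heading=90, draw]
RT 270: heading 90 -> 180
FD 3: (-6,8) -> (-9,8) [heading=180, draw]
PD: pen down
LT 180: heading 180 -> 0
FD 12: (-9,8) -> (3,8) [heading=0, draw]
RT 270: heading 0 -> 90
PU: pen up
LT 180: heading 90 -> 270
FD 11: (3,8) -> (3,-3) [heading=270, move]
LT 267: heading 270 -> 177
FD 11: (3,-3) -> (-7.985,-2.424) [heading=177, move]
RT 90: heading 177 -> 87
Final: pos=(-7.985,-2.424), heading=87, 3 segment(s) drawn

Answer: 87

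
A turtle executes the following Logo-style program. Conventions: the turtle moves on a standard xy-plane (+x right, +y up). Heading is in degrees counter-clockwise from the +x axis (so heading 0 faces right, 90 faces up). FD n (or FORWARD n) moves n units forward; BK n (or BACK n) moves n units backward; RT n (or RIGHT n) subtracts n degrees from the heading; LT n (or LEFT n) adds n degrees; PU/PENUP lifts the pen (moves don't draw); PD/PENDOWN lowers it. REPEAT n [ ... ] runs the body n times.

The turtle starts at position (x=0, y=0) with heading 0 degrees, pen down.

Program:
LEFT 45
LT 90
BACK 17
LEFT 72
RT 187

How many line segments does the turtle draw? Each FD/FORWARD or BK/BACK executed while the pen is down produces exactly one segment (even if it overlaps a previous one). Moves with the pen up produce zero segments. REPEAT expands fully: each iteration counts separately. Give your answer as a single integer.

Answer: 1

Derivation:
Executing turtle program step by step:
Start: pos=(0,0), heading=0, pen down
LT 45: heading 0 -> 45
LT 90: heading 45 -> 135
BK 17: (0,0) -> (12.021,-12.021) [heading=135, draw]
LT 72: heading 135 -> 207
RT 187: heading 207 -> 20
Final: pos=(12.021,-12.021), heading=20, 1 segment(s) drawn
Segments drawn: 1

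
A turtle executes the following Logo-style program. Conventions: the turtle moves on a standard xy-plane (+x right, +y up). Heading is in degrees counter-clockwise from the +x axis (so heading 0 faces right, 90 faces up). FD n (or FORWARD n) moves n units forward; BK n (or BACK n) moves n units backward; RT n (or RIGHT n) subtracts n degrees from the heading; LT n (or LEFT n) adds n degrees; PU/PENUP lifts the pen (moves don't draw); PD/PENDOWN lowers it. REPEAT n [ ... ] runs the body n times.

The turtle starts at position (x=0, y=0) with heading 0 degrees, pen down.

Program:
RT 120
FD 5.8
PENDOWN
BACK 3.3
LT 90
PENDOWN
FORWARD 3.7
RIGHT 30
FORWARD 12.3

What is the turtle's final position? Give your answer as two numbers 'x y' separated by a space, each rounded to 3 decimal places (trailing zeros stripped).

Executing turtle program step by step:
Start: pos=(0,0), heading=0, pen down
RT 120: heading 0 -> 240
FD 5.8: (0,0) -> (-2.9,-5.023) [heading=240, draw]
PD: pen down
BK 3.3: (-2.9,-5.023) -> (-1.25,-2.165) [heading=240, draw]
LT 90: heading 240 -> 330
PD: pen down
FD 3.7: (-1.25,-2.165) -> (1.954,-4.015) [heading=330, draw]
RT 30: heading 330 -> 300
FD 12.3: (1.954,-4.015) -> (8.104,-14.667) [heading=300, draw]
Final: pos=(8.104,-14.667), heading=300, 4 segment(s) drawn

Answer: 8.104 -14.667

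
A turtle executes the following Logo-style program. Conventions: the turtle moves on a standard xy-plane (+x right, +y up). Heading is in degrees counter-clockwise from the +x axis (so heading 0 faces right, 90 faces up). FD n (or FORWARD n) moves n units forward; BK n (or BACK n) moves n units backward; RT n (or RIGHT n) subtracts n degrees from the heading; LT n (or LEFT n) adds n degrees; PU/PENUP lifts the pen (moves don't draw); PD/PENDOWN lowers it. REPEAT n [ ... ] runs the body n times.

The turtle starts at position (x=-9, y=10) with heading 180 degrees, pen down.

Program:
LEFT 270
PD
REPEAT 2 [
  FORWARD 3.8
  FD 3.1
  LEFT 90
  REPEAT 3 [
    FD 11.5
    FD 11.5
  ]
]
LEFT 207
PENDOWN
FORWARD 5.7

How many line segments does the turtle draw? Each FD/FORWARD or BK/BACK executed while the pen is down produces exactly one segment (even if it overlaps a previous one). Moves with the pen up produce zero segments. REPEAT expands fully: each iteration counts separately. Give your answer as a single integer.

Answer: 17

Derivation:
Executing turtle program step by step:
Start: pos=(-9,10), heading=180, pen down
LT 270: heading 180 -> 90
PD: pen down
REPEAT 2 [
  -- iteration 1/2 --
  FD 3.8: (-9,10) -> (-9,13.8) [heading=90, draw]
  FD 3.1: (-9,13.8) -> (-9,16.9) [heading=90, draw]
  LT 90: heading 90 -> 180
  REPEAT 3 [
    -- iteration 1/3 --
    FD 11.5: (-9,16.9) -> (-20.5,16.9) [heading=180, draw]
    FD 11.5: (-20.5,16.9) -> (-32,16.9) [heading=180, draw]
    -- iteration 2/3 --
    FD 11.5: (-32,16.9) -> (-43.5,16.9) [heading=180, draw]
    FD 11.5: (-43.5,16.9) -> (-55,16.9) [heading=180, draw]
    -- iteration 3/3 --
    FD 11.5: (-55,16.9) -> (-66.5,16.9) [heading=180, draw]
    FD 11.5: (-66.5,16.9) -> (-78,16.9) [heading=180, draw]
  ]
  -- iteration 2/2 --
  FD 3.8: (-78,16.9) -> (-81.8,16.9) [heading=180, draw]
  FD 3.1: (-81.8,16.9) -> (-84.9,16.9) [heading=180, draw]
  LT 90: heading 180 -> 270
  REPEAT 3 [
    -- iteration 1/3 --
    FD 11.5: (-84.9,16.9) -> (-84.9,5.4) [heading=270, draw]
    FD 11.5: (-84.9,5.4) -> (-84.9,-6.1) [heading=270, draw]
    -- iteration 2/3 --
    FD 11.5: (-84.9,-6.1) -> (-84.9,-17.6) [heading=270, draw]
    FD 11.5: (-84.9,-17.6) -> (-84.9,-29.1) [heading=270, draw]
    -- iteration 3/3 --
    FD 11.5: (-84.9,-29.1) -> (-84.9,-40.6) [heading=270, draw]
    FD 11.5: (-84.9,-40.6) -> (-84.9,-52.1) [heading=270, draw]
  ]
]
LT 207: heading 270 -> 117
PD: pen down
FD 5.7: (-84.9,-52.1) -> (-87.488,-47.021) [heading=117, draw]
Final: pos=(-87.488,-47.021), heading=117, 17 segment(s) drawn
Segments drawn: 17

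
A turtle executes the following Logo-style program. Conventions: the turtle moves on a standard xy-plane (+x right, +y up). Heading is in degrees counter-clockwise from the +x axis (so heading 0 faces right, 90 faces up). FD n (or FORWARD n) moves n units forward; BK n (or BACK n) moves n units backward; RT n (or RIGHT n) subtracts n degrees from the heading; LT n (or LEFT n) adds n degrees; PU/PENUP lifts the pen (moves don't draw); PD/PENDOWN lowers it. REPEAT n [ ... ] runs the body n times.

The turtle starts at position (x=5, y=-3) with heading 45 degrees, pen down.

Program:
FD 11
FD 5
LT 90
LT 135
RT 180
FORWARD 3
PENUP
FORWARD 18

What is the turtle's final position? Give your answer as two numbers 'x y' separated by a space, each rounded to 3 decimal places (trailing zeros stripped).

Executing turtle program step by step:
Start: pos=(5,-3), heading=45, pen down
FD 11: (5,-3) -> (12.778,4.778) [heading=45, draw]
FD 5: (12.778,4.778) -> (16.314,8.314) [heading=45, draw]
LT 90: heading 45 -> 135
LT 135: heading 135 -> 270
RT 180: heading 270 -> 90
FD 3: (16.314,8.314) -> (16.314,11.314) [heading=90, draw]
PU: pen up
FD 18: (16.314,11.314) -> (16.314,29.314) [heading=90, move]
Final: pos=(16.314,29.314), heading=90, 3 segment(s) drawn

Answer: 16.314 29.314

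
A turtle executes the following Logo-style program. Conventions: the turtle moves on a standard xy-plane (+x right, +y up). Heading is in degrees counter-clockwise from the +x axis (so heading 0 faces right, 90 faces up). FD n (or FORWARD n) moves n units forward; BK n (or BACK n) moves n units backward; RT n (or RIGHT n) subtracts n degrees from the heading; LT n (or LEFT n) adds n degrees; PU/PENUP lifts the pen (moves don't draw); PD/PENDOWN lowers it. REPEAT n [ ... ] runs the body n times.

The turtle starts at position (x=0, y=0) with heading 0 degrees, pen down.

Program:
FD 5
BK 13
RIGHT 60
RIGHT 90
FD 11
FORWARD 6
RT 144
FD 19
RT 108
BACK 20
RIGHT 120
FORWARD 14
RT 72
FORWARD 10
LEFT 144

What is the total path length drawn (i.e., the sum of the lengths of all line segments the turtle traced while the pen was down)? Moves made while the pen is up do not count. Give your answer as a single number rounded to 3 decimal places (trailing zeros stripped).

Answer: 98

Derivation:
Executing turtle program step by step:
Start: pos=(0,0), heading=0, pen down
FD 5: (0,0) -> (5,0) [heading=0, draw]
BK 13: (5,0) -> (-8,0) [heading=0, draw]
RT 60: heading 0 -> 300
RT 90: heading 300 -> 210
FD 11: (-8,0) -> (-17.526,-5.5) [heading=210, draw]
FD 6: (-17.526,-5.5) -> (-22.722,-8.5) [heading=210, draw]
RT 144: heading 210 -> 66
FD 19: (-22.722,-8.5) -> (-14.994,8.857) [heading=66, draw]
RT 108: heading 66 -> 318
BK 20: (-14.994,8.857) -> (-29.857,22.24) [heading=318, draw]
RT 120: heading 318 -> 198
FD 14: (-29.857,22.24) -> (-43.172,17.914) [heading=198, draw]
RT 72: heading 198 -> 126
FD 10: (-43.172,17.914) -> (-49.05,26.004) [heading=126, draw]
LT 144: heading 126 -> 270
Final: pos=(-49.05,26.004), heading=270, 8 segment(s) drawn

Segment lengths:
  seg 1: (0,0) -> (5,0), length = 5
  seg 2: (5,0) -> (-8,0), length = 13
  seg 3: (-8,0) -> (-17.526,-5.5), length = 11
  seg 4: (-17.526,-5.5) -> (-22.722,-8.5), length = 6
  seg 5: (-22.722,-8.5) -> (-14.994,8.857), length = 19
  seg 6: (-14.994,8.857) -> (-29.857,22.24), length = 20
  seg 7: (-29.857,22.24) -> (-43.172,17.914), length = 14
  seg 8: (-43.172,17.914) -> (-49.05,26.004), length = 10
Total = 98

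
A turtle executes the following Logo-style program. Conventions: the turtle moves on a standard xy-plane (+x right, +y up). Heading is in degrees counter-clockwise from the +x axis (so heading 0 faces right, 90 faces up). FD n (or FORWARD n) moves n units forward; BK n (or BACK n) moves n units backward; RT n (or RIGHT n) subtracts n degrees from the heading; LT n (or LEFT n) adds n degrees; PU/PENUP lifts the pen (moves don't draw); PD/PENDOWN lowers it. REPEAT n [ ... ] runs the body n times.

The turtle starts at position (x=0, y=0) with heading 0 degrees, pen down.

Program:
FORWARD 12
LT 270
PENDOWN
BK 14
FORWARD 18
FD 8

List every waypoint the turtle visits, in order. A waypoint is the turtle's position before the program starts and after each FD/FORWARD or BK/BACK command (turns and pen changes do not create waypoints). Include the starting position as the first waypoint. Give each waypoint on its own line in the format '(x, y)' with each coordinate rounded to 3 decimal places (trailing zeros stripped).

Executing turtle program step by step:
Start: pos=(0,0), heading=0, pen down
FD 12: (0,0) -> (12,0) [heading=0, draw]
LT 270: heading 0 -> 270
PD: pen down
BK 14: (12,0) -> (12,14) [heading=270, draw]
FD 18: (12,14) -> (12,-4) [heading=270, draw]
FD 8: (12,-4) -> (12,-12) [heading=270, draw]
Final: pos=(12,-12), heading=270, 4 segment(s) drawn
Waypoints (5 total):
(0, 0)
(12, 0)
(12, 14)
(12, -4)
(12, -12)

Answer: (0, 0)
(12, 0)
(12, 14)
(12, -4)
(12, -12)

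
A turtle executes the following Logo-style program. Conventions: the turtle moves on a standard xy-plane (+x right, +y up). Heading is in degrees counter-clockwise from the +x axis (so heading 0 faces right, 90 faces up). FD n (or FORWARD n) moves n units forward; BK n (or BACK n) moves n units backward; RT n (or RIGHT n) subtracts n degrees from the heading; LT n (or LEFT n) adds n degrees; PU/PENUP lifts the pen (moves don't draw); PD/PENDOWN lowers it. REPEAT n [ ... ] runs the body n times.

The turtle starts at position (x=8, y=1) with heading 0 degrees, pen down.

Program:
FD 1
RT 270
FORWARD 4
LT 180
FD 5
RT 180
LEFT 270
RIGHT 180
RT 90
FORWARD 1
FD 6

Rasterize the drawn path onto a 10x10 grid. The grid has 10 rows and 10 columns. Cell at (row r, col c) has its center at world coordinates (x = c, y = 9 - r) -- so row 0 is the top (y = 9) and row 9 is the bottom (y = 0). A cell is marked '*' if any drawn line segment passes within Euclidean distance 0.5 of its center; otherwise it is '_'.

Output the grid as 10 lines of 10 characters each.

Segment 0: (8,1) -> (9,1)
Segment 1: (9,1) -> (9,5)
Segment 2: (9,5) -> (9,0)
Segment 3: (9,0) -> (9,1)
Segment 4: (9,1) -> (9,7)

Answer: __________
__________
_________*
_________*
_________*
_________*
_________*
_________*
________**
_________*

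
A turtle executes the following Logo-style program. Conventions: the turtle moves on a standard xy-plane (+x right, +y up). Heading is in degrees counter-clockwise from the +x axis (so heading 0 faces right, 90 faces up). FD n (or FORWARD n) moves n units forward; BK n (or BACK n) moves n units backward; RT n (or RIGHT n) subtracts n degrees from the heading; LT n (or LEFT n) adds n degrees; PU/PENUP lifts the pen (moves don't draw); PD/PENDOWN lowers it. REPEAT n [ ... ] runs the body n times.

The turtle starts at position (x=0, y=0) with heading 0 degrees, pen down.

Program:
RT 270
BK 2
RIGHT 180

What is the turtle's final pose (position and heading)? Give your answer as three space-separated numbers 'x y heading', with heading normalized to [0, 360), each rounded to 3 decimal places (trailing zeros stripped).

Answer: 0 -2 270

Derivation:
Executing turtle program step by step:
Start: pos=(0,0), heading=0, pen down
RT 270: heading 0 -> 90
BK 2: (0,0) -> (0,-2) [heading=90, draw]
RT 180: heading 90 -> 270
Final: pos=(0,-2), heading=270, 1 segment(s) drawn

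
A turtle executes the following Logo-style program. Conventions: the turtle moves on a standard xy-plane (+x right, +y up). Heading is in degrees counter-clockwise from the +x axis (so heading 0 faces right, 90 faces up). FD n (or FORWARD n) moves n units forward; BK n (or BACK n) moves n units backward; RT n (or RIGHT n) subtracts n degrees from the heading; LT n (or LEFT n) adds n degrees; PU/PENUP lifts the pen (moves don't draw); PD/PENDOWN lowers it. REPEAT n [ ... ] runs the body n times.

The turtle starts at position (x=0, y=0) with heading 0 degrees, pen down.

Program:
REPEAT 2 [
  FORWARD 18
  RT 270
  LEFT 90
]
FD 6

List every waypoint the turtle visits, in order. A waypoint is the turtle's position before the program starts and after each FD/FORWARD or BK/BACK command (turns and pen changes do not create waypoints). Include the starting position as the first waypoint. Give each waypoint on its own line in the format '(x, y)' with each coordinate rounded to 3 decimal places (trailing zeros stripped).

Answer: (0, 0)
(18, 0)
(0, 0)
(6, 0)

Derivation:
Executing turtle program step by step:
Start: pos=(0,0), heading=0, pen down
REPEAT 2 [
  -- iteration 1/2 --
  FD 18: (0,0) -> (18,0) [heading=0, draw]
  RT 270: heading 0 -> 90
  LT 90: heading 90 -> 180
  -- iteration 2/2 --
  FD 18: (18,0) -> (0,0) [heading=180, draw]
  RT 270: heading 180 -> 270
  LT 90: heading 270 -> 0
]
FD 6: (0,0) -> (6,0) [heading=0, draw]
Final: pos=(6,0), heading=0, 3 segment(s) drawn
Waypoints (4 total):
(0, 0)
(18, 0)
(0, 0)
(6, 0)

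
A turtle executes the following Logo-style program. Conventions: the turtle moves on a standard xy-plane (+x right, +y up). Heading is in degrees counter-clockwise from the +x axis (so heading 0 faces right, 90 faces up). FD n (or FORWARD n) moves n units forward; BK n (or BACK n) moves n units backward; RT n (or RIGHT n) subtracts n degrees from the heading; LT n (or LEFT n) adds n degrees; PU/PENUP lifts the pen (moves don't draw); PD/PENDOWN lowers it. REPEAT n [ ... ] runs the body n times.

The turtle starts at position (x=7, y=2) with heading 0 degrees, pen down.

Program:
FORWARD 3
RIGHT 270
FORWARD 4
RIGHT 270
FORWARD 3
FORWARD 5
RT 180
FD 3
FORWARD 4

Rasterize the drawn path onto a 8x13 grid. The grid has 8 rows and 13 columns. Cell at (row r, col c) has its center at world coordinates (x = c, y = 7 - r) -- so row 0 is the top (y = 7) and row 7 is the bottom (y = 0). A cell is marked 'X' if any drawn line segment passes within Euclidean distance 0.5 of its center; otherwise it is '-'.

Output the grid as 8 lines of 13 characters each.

Answer: -------------
--XXXXXXXXX--
----------X--
----------X--
----------X--
-------XXXX--
-------------
-------------

Derivation:
Segment 0: (7,2) -> (10,2)
Segment 1: (10,2) -> (10,6)
Segment 2: (10,6) -> (7,6)
Segment 3: (7,6) -> (2,6)
Segment 4: (2,6) -> (5,6)
Segment 5: (5,6) -> (9,6)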